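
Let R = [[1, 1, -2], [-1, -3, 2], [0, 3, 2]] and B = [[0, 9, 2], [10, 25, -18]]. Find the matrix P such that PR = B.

Right-multiplying both sides by R⁻¹ gives P = BR⁻¹.
det R = -4, so R⁻¹ = [[3, 2, 1], [-1/2, -1/2, 0], [3/4, 3/4, 1/2]].
P = BR⁻¹ = [[0, 9, 2], [10, 25, -18]] · [[3, 2, 1], [-1/2, -1/2, 0], [3/4, 3/4, 1/2]] = [[-3, -3, 1], [4, -6, 1]].

P = [[-3, -3, 1], [4, -6, 1]]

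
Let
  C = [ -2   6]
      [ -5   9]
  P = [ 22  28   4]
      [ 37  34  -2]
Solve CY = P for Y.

Since C multiplies Y on the left, Y = C⁻¹P.
C has determinant 12; C⁻¹ = [[3/4, -1/2], [5/12, -1/6]].
Y = C⁻¹P = [[3/4, -1/2], [5/12, -1/6]] · [[22, 28, 4], [37, 34, -2]] = [[-2, 4, 4], [3, 6, 2]].

Y = [[-2, 4, 4], [3, 6, 2]]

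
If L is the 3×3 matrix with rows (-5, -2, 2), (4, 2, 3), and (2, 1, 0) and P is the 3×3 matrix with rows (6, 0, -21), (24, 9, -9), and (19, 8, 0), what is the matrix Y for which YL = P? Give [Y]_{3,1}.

-3

L is on the right of Y, so right-multiply by L⁻¹: Y = PL⁻¹.
det L = 3; the adjugate gives L⁻¹ = [[-1, 2/3, -10/3], [2, -4/3, 23/3], [0, 1/3, -2/3]].
Y = PL⁻¹ = [[6, 0, -21], [24, 9, -9], [19, 8, 0]] · [[-1, 2/3, -10/3], [2, -4/3, 23/3], [0, 1/3, -2/3]] = [[-6, -3, -6], [-6, 1, -5], [-3, 2, -2]].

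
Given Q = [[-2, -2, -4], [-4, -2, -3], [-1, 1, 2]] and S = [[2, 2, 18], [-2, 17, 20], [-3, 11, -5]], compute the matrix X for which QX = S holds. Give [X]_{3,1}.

Q is on the left of X, so left-multiply by Q⁻¹: X = Q⁻¹S.
det Q = 4; the adjugate gives Q⁻¹ = [[-1/4, 0, -1/2], [11/4, -2, 5/2], [-3/2, 1, -1]].
X = Q⁻¹S = [[-1/4, 0, -1/2], [11/4, -2, 5/2], [-3/2, 1, -1]] · [[2, 2, 18], [-2, 17, 20], [-3, 11, -5]] = [[1, -6, -2], [2, -1, -3], [-2, 3, -2]].

-2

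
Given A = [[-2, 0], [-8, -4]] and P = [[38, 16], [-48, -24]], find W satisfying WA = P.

Since A sits to the right of W, W = PA⁻¹.
det A = 8; the adjugate gives A⁻¹ = [[-1/2, 0], [1, -1/4]].
W = PA⁻¹ = [[38, 16], [-48, -24]] · [[-1/2, 0], [1, -1/4]] = [[-3, -4], [0, 6]].

W = [[-3, -4], [0, 6]]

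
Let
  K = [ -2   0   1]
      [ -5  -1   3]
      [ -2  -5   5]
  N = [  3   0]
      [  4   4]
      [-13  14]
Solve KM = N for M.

M = [[-1, -2], [4, -6], [1, -4]]

Since K multiplies M on the left, M = K⁻¹N.
det K = 3; the adjugate gives K⁻¹ = [[10/3, -5/3, 1/3], [19/3, -8/3, 1/3], [23/3, -10/3, 2/3]].
M = K⁻¹N = [[10/3, -5/3, 1/3], [19/3, -8/3, 1/3], [23/3, -10/3, 2/3]] · [[3, 0], [4, 4], [-13, 14]] = [[-1, -2], [4, -6], [1, -4]].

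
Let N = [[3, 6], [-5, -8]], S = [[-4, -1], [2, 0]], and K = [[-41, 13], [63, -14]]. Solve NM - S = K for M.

NM = K + S = [[-45, 12], [65, -14]].
Left-multiplying both sides by N⁻¹ gives M = N⁻¹(K + S).
N has determinant 6; N⁻¹ = [[-4/3, -1], [5/6, 1/2]].
M = N⁻¹(K + S) = [[-5, -2], [-5, 3]].

M = [[-5, -2], [-5, 3]]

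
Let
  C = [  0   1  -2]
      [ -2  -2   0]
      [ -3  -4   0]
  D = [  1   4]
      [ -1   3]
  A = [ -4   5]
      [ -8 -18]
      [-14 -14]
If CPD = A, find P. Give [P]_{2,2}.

Left-multiply by C⁻¹ and right-multiply by D⁻¹: P = C⁻¹AD⁻¹.
det C = -4; the adjugate gives C⁻¹ = [[0, -2, 1], [0, 3/2, -1], [-1/2, 3/4, -1/2]].
det D = 7; the adjugate gives D⁻¹ = [[3/7, -4/7], [1/7, 1/7]].
C⁻¹A = [[2, 22], [2, -13], [3, -9]].
P = (C⁻¹A)D⁻¹ = [[4, 2], [-1, -3], [0, -3]].

-3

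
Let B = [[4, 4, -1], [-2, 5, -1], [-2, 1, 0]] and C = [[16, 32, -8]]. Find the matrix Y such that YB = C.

Y = [[4, 4, -4]]

Right-multiplying both sides by B⁻¹ gives Y = CB⁻¹.
det B = 4, so B⁻¹ = [[1/4, -1/4, 1/4], [1/2, -1/2, 3/2], [2, -3, 7]].
Y = CB⁻¹ = [[16, 32, -8]] · [[1/4, -1/4, 1/4], [1/2, -1/2, 3/2], [2, -3, 7]] = [[4, 4, -4]].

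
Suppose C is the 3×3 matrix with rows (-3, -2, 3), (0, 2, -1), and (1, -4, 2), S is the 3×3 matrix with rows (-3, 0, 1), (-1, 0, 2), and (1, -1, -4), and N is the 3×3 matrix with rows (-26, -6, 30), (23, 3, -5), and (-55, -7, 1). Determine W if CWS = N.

Left-multiply by C⁻¹ and right-multiply by S⁻¹: W = C⁻¹NS⁻¹.
det C = -4, so C⁻¹ = [[0, 2, 1], [1/4, 9/4, 3/4], [1/2, 7/2, 3/2]].
det S = -5, so S⁻¹ = [[-2/5, 1/5, 0], [2/5, -11/5, -1], [-1/5, 3/5, 0]].
C⁻¹N = [[-9, -1, -9], [4, 0, -3], [-15, -3, -1]].
W = (C⁻¹N)S⁻¹ = [[5, -5, 1], [-1, -1, 0], [5, 3, 3]].

W = [[5, -5, 1], [-1, -1, 0], [5, 3, 3]]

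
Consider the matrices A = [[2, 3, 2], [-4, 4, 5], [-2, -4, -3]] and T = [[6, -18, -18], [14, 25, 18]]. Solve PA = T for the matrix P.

P = [[-6, -3, -3], [3, 0, -4]]

Since A sits to the right of P, P = TA⁻¹.
A has determinant -2; A⁻¹ = [[-4, -1/2, -7/2], [11, 1, 9], [-12, -1, -10]].
P = TA⁻¹ = [[6, -18, -18], [14, 25, 18]] · [[-4, -1/2, -7/2], [11, 1, 9], [-12, -1, -10]] = [[-6, -3, -3], [3, 0, -4]].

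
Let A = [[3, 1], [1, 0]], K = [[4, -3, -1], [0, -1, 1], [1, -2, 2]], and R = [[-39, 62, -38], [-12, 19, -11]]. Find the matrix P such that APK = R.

Left-multiply by A⁻¹ and right-multiply by K⁻¹: P = A⁻¹RK⁻¹.
A has determinant -1; A⁻¹ = [[0, 1], [1, -3]].
K has determinant -4; K⁻¹ = [[0, -2, 1], [-1/4, -9/4, 1], [-1/4, -5/4, 1]].
A⁻¹R = [[-12, 19, -11], [-3, 5, -5]].
P = (A⁻¹R)K⁻¹ = [[-2, -5, -4], [0, 1, -3]].

P = [[-2, -5, -4], [0, 1, -3]]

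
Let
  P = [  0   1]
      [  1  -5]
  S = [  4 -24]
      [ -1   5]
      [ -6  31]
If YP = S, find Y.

Y = [[-4, 4], [0, -1], [1, -6]]

Right-multiplying both sides by P⁻¹ gives Y = SP⁻¹.
P has determinant -1; P⁻¹ = [[5, 1], [1, 0]].
Y = SP⁻¹ = [[4, -24], [-1, 5], [-6, 31]] · [[5, 1], [1, 0]] = [[-4, 4], [0, -1], [1, -6]].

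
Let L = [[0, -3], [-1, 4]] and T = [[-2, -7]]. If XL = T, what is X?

Right-multiplying both sides by L⁻¹ gives X = TL⁻¹.
det L = -3; the adjugate gives L⁻¹ = [[-4/3, -1], [-1/3, 0]].
X = TL⁻¹ = [[-2, -7]] · [[-4/3, -1], [-1/3, 0]] = [[5, 2]].

X = [[5, 2]]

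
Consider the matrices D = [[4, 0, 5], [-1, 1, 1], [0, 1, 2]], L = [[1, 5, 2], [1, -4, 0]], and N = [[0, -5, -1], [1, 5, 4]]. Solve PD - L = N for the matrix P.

P = [[0, -1, 1], [0, -2, 3]]

PD = N + L = [[1, 0, 1], [2, 1, 4]].
Since D sits to the right of P, P = (N + L)D⁻¹.
det D = -1; the adjugate gives D⁻¹ = [[-1, -5, 5], [-2, -8, 9], [1, 4, -4]].
P = (N + L)D⁻¹ = [[0, -1, 1], [0, -2, 3]].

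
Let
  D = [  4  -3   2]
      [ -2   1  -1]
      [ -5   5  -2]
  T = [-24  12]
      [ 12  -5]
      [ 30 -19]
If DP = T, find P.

P = [[-6, 3], [0, -2], [0, -3]]

D is on the left of P, so left-multiply by D⁻¹: P = D⁻¹T.
D has determinant -1; D⁻¹ = [[-3, -4, -1], [-1, -2, 0], [5, 5, 2]].
P = D⁻¹T = [[-3, -4, -1], [-1, -2, 0], [5, 5, 2]] · [[-24, 12], [12, -5], [30, -19]] = [[-6, 3], [0, -2], [0, -3]].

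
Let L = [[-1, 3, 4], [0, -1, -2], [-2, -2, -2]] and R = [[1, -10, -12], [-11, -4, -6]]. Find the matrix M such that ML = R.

M = [[-3, -1, 1], [3, 5, 4]]

L is on the right of M, so right-multiply by L⁻¹: M = RL⁻¹.
det L = 6, so L⁻¹ = [[-1/3, -1/3, -1/3], [2/3, 5/3, -1/3], [-1/3, -4/3, 1/6]].
M = RL⁻¹ = [[1, -10, -12], [-11, -4, -6]] · [[-1/3, -1/3, -1/3], [2/3, 5/3, -1/3], [-1/3, -4/3, 1/6]] = [[-3, -1, 1], [3, 5, 4]].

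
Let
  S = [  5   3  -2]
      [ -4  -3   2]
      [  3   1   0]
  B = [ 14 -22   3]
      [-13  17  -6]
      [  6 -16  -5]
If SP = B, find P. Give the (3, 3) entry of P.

-3

Left-multiplying both sides by S⁻¹ gives P = S⁻¹B.
S has determinant -2; S⁻¹ = [[1, 1, 0], [-3, -3, 1], [-5/2, -2, 3/2]].
P = S⁻¹B = [[1, 1, 0], [-3, -3, 1], [-5/2, -2, 3/2]] · [[14, -22, 3], [-13, 17, -6], [6, -16, -5]] = [[1, -5, -3], [3, -1, 4], [0, -3, -3]].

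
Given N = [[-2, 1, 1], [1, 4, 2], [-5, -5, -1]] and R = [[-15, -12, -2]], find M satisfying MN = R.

N is on the right of M, so right-multiply by N⁻¹: M = RN⁻¹.
det N = -6, so N⁻¹ = [[-1, 2/3, 1/3], [3/2, -7/6, -5/6], [-5/2, 5/2, 3/2]].
M = RN⁻¹ = [[-15, -12, -2]] · [[-1, 2/3, 1/3], [3/2, -7/6, -5/6], [-5/2, 5/2, 3/2]] = [[2, -1, 2]].

M = [[2, -1, 2]]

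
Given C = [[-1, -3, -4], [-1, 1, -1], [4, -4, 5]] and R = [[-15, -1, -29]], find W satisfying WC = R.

Right-multiplying both sides by C⁻¹ gives W = RC⁻¹.
det C = -4, so C⁻¹ = [[-1/4, -31/4, -7/4], [-1/4, -11/4, -3/4], [0, 4, 1]].
W = RC⁻¹ = [[-15, -1, -29]] · [[-1/4, -31/4, -7/4], [-1/4, -11/4, -3/4], [0, 4, 1]] = [[4, 3, -2]].

W = [[4, 3, -2]]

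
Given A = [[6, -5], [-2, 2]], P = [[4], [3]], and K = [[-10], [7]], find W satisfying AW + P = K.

W = [[-4], [-2]]

AW = K − P = [[-14], [4]].
A is on the left of W, so left-multiply by A⁻¹: W = A⁻¹(K − P).
A has determinant 2; A⁻¹ = [[1, 5/2], [1, 3]].
W = A⁻¹(K − P) = [[-4], [-2]].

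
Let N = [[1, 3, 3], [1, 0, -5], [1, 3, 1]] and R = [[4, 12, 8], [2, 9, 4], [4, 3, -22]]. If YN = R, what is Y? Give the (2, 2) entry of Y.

Since N sits to the right of Y, Y = RN⁻¹.
det N = 6, so N⁻¹ = [[5/2, 1, -5/2], [-1, -1/3, 4/3], [1/2, 0, -1/2]].
Y = RN⁻¹ = [[4, 12, 8], [2, 9, 4], [4, 3, -22]] · [[5/2, 1, -5/2], [-1, -1/3, 4/3], [1/2, 0, -1/2]] = [[2, 0, 2], [-2, -1, 5], [-4, 3, 5]].

-1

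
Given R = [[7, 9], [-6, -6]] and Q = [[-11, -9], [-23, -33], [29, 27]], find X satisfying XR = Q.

X = [[1, 3], [-5, -2], [-1, -6]]

R is on the right of X, so right-multiply by R⁻¹: X = QR⁻¹.
det R = 12, so R⁻¹ = [[-1/2, -3/4], [1/2, 7/12]].
X = QR⁻¹ = [[-11, -9], [-23, -33], [29, 27]] · [[-1/2, -3/4], [1/2, 7/12]] = [[1, 3], [-5, -2], [-1, -6]].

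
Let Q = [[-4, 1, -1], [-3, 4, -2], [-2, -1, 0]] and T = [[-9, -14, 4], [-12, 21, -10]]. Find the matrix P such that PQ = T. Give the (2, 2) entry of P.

Right-multiplying both sides by Q⁻¹ gives P = TQ⁻¹.
det Q = 1; the adjugate gives Q⁻¹ = [[-2, 1, 2], [4, -2, -5], [11, -6, -13]].
P = TQ⁻¹ = [[-9, -14, 4], [-12, 21, -10]] · [[-2, 1, 2], [4, -2, -5], [11, -6, -13]] = [[6, -5, 0], [-2, 6, 1]].

6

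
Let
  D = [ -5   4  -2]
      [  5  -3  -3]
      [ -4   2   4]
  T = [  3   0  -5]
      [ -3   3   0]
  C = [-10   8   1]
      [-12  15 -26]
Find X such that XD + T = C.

XD = C − T = [[-13, 8, 6], [-9, 12, -26]].
Since D sits to the right of X, X = (C − T)D⁻¹.
D has determinant 2; D⁻¹ = [[-3, -10, -9], [-4, -14, -25/2], [-1, -3, -5/2]].
X = (C − T)D⁻¹ = [[1, 0, 2], [5, 0, -4]].

X = [[1, 0, 2], [5, 0, -4]]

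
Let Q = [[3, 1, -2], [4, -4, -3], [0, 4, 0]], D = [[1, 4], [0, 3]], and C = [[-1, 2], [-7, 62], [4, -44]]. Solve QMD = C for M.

Left-multiply by Q⁻¹ and right-multiply by D⁻¹: M = Q⁻¹CD⁻¹.
Q has determinant 4; Q⁻¹ = [[3, -2, -11/4], [0, 0, 1/4], [4, -3, -4]].
det D = 3, so D⁻¹ = [[1, -4/3], [0, 1/3]].
Q⁻¹C = [[0, 3], [1, -11], [1, -2]].
M = (Q⁻¹C)D⁻¹ = [[0, 1], [1, -5], [1, -2]].

M = [[0, 1], [1, -5], [1, -2]]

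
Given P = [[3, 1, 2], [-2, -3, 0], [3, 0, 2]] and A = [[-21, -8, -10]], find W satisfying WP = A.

Since P sits to the right of W, W = AP⁻¹.
det P = 4; the adjugate gives P⁻¹ = [[-3/2, -1/2, 3/2], [1, 0, -1], [9/4, 3/4, -7/4]].
W = AP⁻¹ = [[-21, -8, -10]] · [[-3/2, -1/2, 3/2], [1, 0, -1], [9/4, 3/4, -7/4]] = [[1, 3, -6]].

W = [[1, 3, -6]]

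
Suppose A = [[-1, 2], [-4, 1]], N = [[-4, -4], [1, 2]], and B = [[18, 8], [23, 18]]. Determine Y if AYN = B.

Y = [[1, 0], [-3, -5]]

Isolating Y: multiply by A⁻¹ from the left and N⁻¹ from the right, so Y = A⁻¹BN⁻¹.
det A = 7; the adjugate gives A⁻¹ = [[1/7, -2/7], [4/7, -1/7]].
det N = -4, so N⁻¹ = [[-1/2, -1], [1/4, 1]].
A⁻¹B = [[-4, -4], [7, 2]].
Y = (A⁻¹B)N⁻¹ = [[1, 0], [-3, -5]].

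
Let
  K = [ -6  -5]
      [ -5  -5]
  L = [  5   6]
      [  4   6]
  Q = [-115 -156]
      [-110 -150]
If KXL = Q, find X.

Isolating X: multiply by K⁻¹ from the left and L⁻¹ from the right, so X = K⁻¹QL⁻¹.
det K = 5, so K⁻¹ = [[-1, 1], [1, -6/5]].
det L = 6; the adjugate gives L⁻¹ = [[1, -1], [-2/3, 5/6]].
K⁻¹Q = [[5, 6], [17, 24]].
X = (K⁻¹Q)L⁻¹ = [[1, 0], [1, 3]].

X = [[1, 0], [1, 3]]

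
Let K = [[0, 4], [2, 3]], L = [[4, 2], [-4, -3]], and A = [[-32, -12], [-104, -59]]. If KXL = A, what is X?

X = [[-5, 5], [-3, -1]]

Left-multiply by K⁻¹ and right-multiply by L⁻¹: X = K⁻¹AL⁻¹.
K has determinant -8; K⁻¹ = [[-3/8, 1/2], [1/4, 0]].
det L = -4, so L⁻¹ = [[3/4, 1/2], [-1, -1]].
K⁻¹A = [[-40, -25], [-8, -3]].
X = (K⁻¹A)L⁻¹ = [[-5, 5], [-3, -1]].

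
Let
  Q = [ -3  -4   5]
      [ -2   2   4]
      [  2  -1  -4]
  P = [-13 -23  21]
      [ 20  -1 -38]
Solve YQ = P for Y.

Q is on the right of Y, so right-multiply by Q⁻¹: Y = PQ⁻¹.
det Q = 2; the adjugate gives Q⁻¹ = [[-2, -21/2, -13], [0, 1, 1], [-1, -11/2, -7]].
Y = PQ⁻¹ = [[-13, -23, 21], [20, -1, -38]] · [[-2, -21/2, -13], [0, 1, 1], [-1, -11/2, -7]] = [[5, -2, -1], [-2, -2, 5]].

Y = [[5, -2, -1], [-2, -2, 5]]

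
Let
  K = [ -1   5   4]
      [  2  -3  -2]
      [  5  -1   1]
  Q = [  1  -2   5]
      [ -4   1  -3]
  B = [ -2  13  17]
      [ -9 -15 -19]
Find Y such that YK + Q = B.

Y = [[3, 0, 0], [-3, 1, -2]]

YK = B − Q = [[-3, 15, 12], [-5, -16, -16]].
K is on the right of Y, so right-multiply by K⁻¹: Y = (B − Q)K⁻¹.
det K = -3; the adjugate gives K⁻¹ = [[5/3, 3, -2/3], [4, 7, -2], [-13/3, -8, 7/3]].
Y = (B − Q)K⁻¹ = [[3, 0, 0], [-3, 1, -2]].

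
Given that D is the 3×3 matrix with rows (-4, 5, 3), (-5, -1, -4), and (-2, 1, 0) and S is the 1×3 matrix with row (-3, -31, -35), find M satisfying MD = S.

M = [[-5, 5, -1]]

Right-multiplying both sides by D⁻¹ gives M = SD⁻¹.
det D = 3; the adjugate gives D⁻¹ = [[4/3, 1, -17/3], [8/3, 2, -31/3], [-7/3, -2, 29/3]].
M = SD⁻¹ = [[-3, -31, -35]] · [[4/3, 1, -17/3], [8/3, 2, -31/3], [-7/3, -2, 29/3]] = [[-5, 5, -1]].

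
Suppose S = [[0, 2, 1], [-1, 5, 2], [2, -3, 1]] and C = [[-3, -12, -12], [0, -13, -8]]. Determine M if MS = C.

Right-multiplying both sides by S⁻¹ gives M = CS⁻¹.
det S = 3; the adjugate gives S⁻¹ = [[11/3, -5/3, -1/3], [5/3, -2/3, -1/3], [-7/3, 4/3, 2/3]].
M = CS⁻¹ = [[-3, -12, -12], [0, -13, -8]] · [[11/3, -5/3, -1/3], [5/3, -2/3, -1/3], [-7/3, 4/3, 2/3]] = [[-3, -3, -3], [-3, -2, -1]].

M = [[-3, -3, -3], [-3, -2, -1]]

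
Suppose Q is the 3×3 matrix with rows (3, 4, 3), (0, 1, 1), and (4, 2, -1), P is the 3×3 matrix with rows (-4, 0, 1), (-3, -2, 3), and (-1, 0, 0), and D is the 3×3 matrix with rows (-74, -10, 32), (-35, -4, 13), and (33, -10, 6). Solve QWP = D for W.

W = [[-2, -2, -5], [2, 5, 3], [5, -3, -2]]

W = Q⁻¹DP⁻¹ (apply Q⁻¹ on the left and P⁻¹ on the right).
Q has determinant -5; Q⁻¹ = [[3/5, -2, -1/5], [-4/5, 3, 3/5], [4/5, -2, -3/5]].
P has determinant -2; P⁻¹ = [[0, 0, -1], [3/2, -1/2, -9/2], [1, 0, -4]].
Q⁻¹D = [[19, 4, -8], [-26, -10, 17], [-9, 6, -4]].
W = (Q⁻¹D)P⁻¹ = [[-2, -2, -5], [2, 5, 3], [5, -3, -2]].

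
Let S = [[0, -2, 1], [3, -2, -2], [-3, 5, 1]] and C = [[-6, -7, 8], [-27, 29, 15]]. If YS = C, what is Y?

Right-multiplying both sides by S⁻¹ gives Y = CS⁻¹.
S has determinant 3; S⁻¹ = [[8/3, 7/3, 2], [1, 1, 1], [3, 2, 2]].
Y = CS⁻¹ = [[-6, -7, 8], [-27, 29, 15]] · [[8/3, 7/3, 2], [1, 1, 1], [3, 2, 2]] = [[1, -5, -3], [2, -4, 5]].

Y = [[1, -5, -3], [2, -4, 5]]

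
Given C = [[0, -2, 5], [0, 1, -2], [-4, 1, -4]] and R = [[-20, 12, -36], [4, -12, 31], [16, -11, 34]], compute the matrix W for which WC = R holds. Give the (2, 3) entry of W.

-1

C is on the right of W, so right-multiply by C⁻¹: W = RC⁻¹.
det C = 4; the adjugate gives C⁻¹ = [[-1/2, -3/4, -1/4], [2, 5, 0], [1, 2, 0]].
W = RC⁻¹ = [[-20, 12, -36], [4, -12, 31], [16, -11, 34]] · [[-1/2, -3/4, -1/4], [2, 5, 0], [1, 2, 0]] = [[-2, 3, 5], [5, -1, -1], [4, 1, -4]].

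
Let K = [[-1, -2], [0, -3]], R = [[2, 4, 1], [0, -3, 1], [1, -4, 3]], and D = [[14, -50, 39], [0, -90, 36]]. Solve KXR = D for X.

X = [[-5, 2, -4], [2, -2, -4]]

Left-multiply by K⁻¹ and right-multiply by R⁻¹: X = K⁻¹DR⁻¹.
det K = 3, so K⁻¹ = [[-1, 2/3], [0, -1/3]].
det R = -3; the adjugate gives R⁻¹ = [[5/3, 16/3, -7/3], [-1/3, -5/3, 2/3], [-1, -4, 2]].
K⁻¹D = [[-14, -10, -15], [0, 30, -12]].
X = (K⁻¹D)R⁻¹ = [[-5, 2, -4], [2, -2, -4]].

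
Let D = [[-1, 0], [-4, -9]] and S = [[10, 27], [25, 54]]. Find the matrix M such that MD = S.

D is on the right of M, so right-multiply by D⁻¹: M = SD⁻¹.
D has determinant 9; D⁻¹ = [[-1, 0], [4/9, -1/9]].
M = SD⁻¹ = [[10, 27], [25, 54]] · [[-1, 0], [4/9, -1/9]] = [[2, -3], [-1, -6]].

M = [[2, -3], [-1, -6]]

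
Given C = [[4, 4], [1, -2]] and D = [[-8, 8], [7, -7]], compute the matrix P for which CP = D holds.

P = [[1, -1], [-3, 3]]

Left-multiplying both sides by C⁻¹ gives P = C⁻¹D.
det C = -12; the adjugate gives C⁻¹ = [[1/6, 1/3], [1/12, -1/3]].
P = C⁻¹D = [[1/6, 1/3], [1/12, -1/3]] · [[-8, 8], [7, -7]] = [[1, -1], [-3, 3]].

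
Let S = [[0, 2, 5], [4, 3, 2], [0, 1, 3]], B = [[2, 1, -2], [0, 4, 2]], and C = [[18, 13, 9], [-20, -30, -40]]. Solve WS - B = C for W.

W = [[0, 5, -1], [-5, -5, -1]]

WS = C + B = [[20, 14, 7], [-20, -26, -38]].
S is on the right of W, so right-multiply by S⁻¹: W = (C + B)S⁻¹.
det S = -4; the adjugate gives S⁻¹ = [[-7/4, 1/4, 11/4], [3, 0, -5], [-1, 0, 2]].
W = (C + B)S⁻¹ = [[0, 5, -1], [-5, -5, -1]].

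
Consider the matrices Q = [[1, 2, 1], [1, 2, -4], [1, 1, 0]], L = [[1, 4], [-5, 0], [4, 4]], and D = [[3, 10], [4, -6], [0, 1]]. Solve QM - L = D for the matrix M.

QM = D + L = [[4, 14], [-1, -6], [4, 5]].
Q is on the left of M, so left-multiply by Q⁻¹: M = Q⁻¹(D + L).
det Q = -5, so Q⁻¹ = [[-4/5, -1/5, 2], [4/5, 1/5, -1], [1/5, -1/5, 0]].
M = Q⁻¹(D + L) = [[5, 0], [-1, 5], [1, 4]].

M = [[5, 0], [-1, 5], [1, 4]]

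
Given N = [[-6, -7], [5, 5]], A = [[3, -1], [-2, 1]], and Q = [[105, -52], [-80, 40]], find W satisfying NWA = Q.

W = [[1, 5], [-1, 3]]

Isolating W: multiply by N⁻¹ from the left and A⁻¹ from the right, so W = N⁻¹QA⁻¹.
det N = 5; the adjugate gives N⁻¹ = [[1, 7/5], [-1, -6/5]].
det A = 1, so A⁻¹ = [[1, 1], [2, 3]].
N⁻¹Q = [[-7, 4], [-9, 4]].
W = (N⁻¹Q)A⁻¹ = [[1, 5], [-1, 3]].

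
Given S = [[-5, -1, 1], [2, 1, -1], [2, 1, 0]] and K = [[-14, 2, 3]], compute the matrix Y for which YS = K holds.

Y = [[6, 3, 5]]

Right-multiplying both sides by S⁻¹ gives Y = KS⁻¹.
det S = -3, so S⁻¹ = [[-1/3, -1/3, 0], [2/3, 2/3, 1], [0, -1, 1]].
Y = KS⁻¹ = [[-14, 2, 3]] · [[-1/3, -1/3, 0], [2/3, 2/3, 1], [0, -1, 1]] = [[6, 3, 5]].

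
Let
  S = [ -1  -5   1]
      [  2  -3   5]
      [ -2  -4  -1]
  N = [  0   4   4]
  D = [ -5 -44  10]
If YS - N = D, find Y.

YS = D + N = [[-5, -40, 14]].
S is on the right of Y, so right-multiply by S⁻¹: Y = (D + N)S⁻¹.
S has determinant 3; S⁻¹ = [[23/3, -3, -22/3], [-8/3, 1, 7/3], [-14/3, 2, 13/3]].
Y = (D + N)S⁻¹ = [[3, 3, 4]].

Y = [[3, 3, 4]]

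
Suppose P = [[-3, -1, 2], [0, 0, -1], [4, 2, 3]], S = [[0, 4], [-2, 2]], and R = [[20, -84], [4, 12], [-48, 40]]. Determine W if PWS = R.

Isolating W: multiply by P⁻¹ from the left and S⁻¹ from the right, so W = P⁻¹RS⁻¹.
P has determinant -2; P⁻¹ = [[-1, -7/2, -1/2], [2, 17/2, 3/2], [0, -1, 0]].
S has determinant 8; S⁻¹ = [[1/4, -1/2], [1/4, 0]].
P⁻¹R = [[-10, 22], [2, -6], [-4, -12]].
W = (P⁻¹R)S⁻¹ = [[3, 5], [-1, -1], [-4, 2]].

W = [[3, 5], [-1, -1], [-4, 2]]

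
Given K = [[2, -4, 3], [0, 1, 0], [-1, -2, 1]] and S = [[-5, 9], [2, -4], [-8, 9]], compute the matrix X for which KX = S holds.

K is on the left of X, so left-multiply by K⁻¹: X = K⁻¹S.
K has determinant 5; K⁻¹ = [[1/5, -2/5, -3/5], [0, 1, 0], [1/5, 8/5, 2/5]].
X = K⁻¹S = [[1/5, -2/5, -3/5], [0, 1, 0], [1/5, 8/5, 2/5]] · [[-5, 9], [2, -4], [-8, 9]] = [[3, -2], [2, -4], [-1, -1]].

X = [[3, -2], [2, -4], [-1, -1]]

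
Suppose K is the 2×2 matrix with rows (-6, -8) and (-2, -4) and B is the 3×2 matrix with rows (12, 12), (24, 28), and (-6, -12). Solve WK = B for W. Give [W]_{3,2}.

K is on the right of W, so right-multiply by K⁻¹: W = BK⁻¹.
det K = 8, so K⁻¹ = [[-1/2, 1], [1/4, -3/4]].
W = BK⁻¹ = [[12, 12], [24, 28], [-6, -12]] · [[-1/2, 1], [1/4, -3/4]] = [[-3, 3], [-5, 3], [0, 3]].

3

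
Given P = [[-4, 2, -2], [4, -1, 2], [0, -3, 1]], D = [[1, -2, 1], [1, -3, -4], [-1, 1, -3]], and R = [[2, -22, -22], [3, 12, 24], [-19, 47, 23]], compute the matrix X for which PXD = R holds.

X = [[-4, 4, -4], [3, 1, -1], [-3, -5, -4]]

Isolating X: multiply by P⁻¹ from the left and D⁻¹ from the right, so X = P⁻¹RD⁻¹.
det P = -4; the adjugate gives P⁻¹ = [[-5/4, -1, -1/2], [1, 1, 0], [3, 3, 1]].
D has determinant -3; D⁻¹ = [[-13/3, 5/3, -11/3], [-7/3, 2/3, -5/3], [2/3, -1/3, 1/3]].
P⁻¹R = [[4, -8, -8], [5, -10, 2], [-4, 17, 29]].
X = (P⁻¹R)D⁻¹ = [[-4, 4, -4], [3, 1, -1], [-3, -5, -4]].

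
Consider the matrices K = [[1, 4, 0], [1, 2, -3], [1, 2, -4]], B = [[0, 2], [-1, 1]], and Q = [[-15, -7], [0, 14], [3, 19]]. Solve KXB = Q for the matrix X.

Isolating X: multiply by K⁻¹ from the left and B⁻¹ from the right, so X = K⁻¹QB⁻¹.
det K = 2; the adjugate gives K⁻¹ = [[-1, 8, -6], [1/2, -2, 3/2], [0, 1, -1]].
det B = 2, so B⁻¹ = [[1/2, -1], [1/2, 0]].
K⁻¹Q = [[-3, 5], [-3, -3], [-3, -5]].
X = (K⁻¹Q)B⁻¹ = [[1, 3], [-3, 3], [-4, 3]].

X = [[1, 3], [-3, 3], [-4, 3]]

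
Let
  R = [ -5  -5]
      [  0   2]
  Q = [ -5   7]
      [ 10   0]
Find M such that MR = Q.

M = [[1, 6], [-2, -5]]

Right-multiplying both sides by R⁻¹ gives M = QR⁻¹.
det R = -10; the adjugate gives R⁻¹ = [[-1/5, -1/2], [0, 1/2]].
M = QR⁻¹ = [[-5, 7], [10, 0]] · [[-1/5, -1/2], [0, 1/2]] = [[1, 6], [-2, -5]].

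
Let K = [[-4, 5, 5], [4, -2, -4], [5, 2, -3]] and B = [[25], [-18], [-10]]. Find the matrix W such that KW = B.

Left-multiplying both sides by K⁻¹ gives W = K⁻¹B.
det K = -6; the adjugate gives K⁻¹ = [[-7/3, -25/6, 5/3], [4/3, 13/6, -2/3], [-3, -11/2, 2]].
W = K⁻¹B = [[-7/3, -25/6, 5/3], [4/3, 13/6, -2/3], [-3, -11/2, 2]] · [[25], [-18], [-10]] = [[0], [1], [4]].

W = [[0], [1], [4]]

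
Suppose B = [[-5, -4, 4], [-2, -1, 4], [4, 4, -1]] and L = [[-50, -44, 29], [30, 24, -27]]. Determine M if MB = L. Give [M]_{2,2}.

-4

Since B sits to the right of M, M = LB⁻¹.
det B = 3, so B⁻¹ = [[-5, 4, -4], [14/3, -11/3, 4], [-4/3, 4/3, -1]].
M = LB⁻¹ = [[-50, -44, 29], [30, 24, -27]] · [[-5, 4, -4], [14/3, -11/3, 4], [-4/3, 4/3, -1]] = [[6, 0, -5], [-2, -4, 3]].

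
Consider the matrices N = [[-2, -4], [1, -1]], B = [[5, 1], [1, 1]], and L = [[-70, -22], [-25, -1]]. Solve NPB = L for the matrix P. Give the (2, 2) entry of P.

P = N⁻¹LB⁻¹ (apply N⁻¹ on the left and B⁻¹ on the right).
det N = 6; the adjugate gives N⁻¹ = [[-1/6, 2/3], [-1/6, -1/3]].
det B = 4, so B⁻¹ = [[1/4, -1/4], [-1/4, 5/4]].
N⁻¹L = [[-5, 3], [20, 4]].
P = (N⁻¹L)B⁻¹ = [[-2, 5], [4, 0]].

0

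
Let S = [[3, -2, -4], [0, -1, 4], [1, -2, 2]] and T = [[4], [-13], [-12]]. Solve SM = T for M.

M = [[2], [5], [-2]]

S is on the left of M, so left-multiply by S⁻¹: M = S⁻¹T.
S has determinant 6; S⁻¹ = [[1, 2, -2], [2/3, 5/3, -2], [1/6, 2/3, -1/2]].
M = S⁻¹T = [[1, 2, -2], [2/3, 5/3, -2], [1/6, 2/3, -1/2]] · [[4], [-13], [-12]] = [[2], [5], [-2]].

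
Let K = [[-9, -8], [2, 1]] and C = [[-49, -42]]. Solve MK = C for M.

M = [[5, -2]]

K is on the right of M, so right-multiply by K⁻¹: M = CK⁻¹.
K has determinant 7; K⁻¹ = [[1/7, 8/7], [-2/7, -9/7]].
M = CK⁻¹ = [[-49, -42]] · [[1/7, 8/7], [-2/7, -9/7]] = [[5, -2]].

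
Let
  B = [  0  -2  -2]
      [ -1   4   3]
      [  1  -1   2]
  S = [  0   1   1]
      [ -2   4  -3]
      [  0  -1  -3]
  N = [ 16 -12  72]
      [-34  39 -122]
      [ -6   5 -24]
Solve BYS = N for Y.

Y = [[-3, -5, 5], [-2, 0, 5], [-1, 4, 2]]

Left-multiply by B⁻¹ and right-multiply by S⁻¹: Y = B⁻¹NS⁻¹.
det B = -4, so B⁻¹ = [[-11/4, -3/2, -1/2], [-5/4, -1/2, -1/2], [3/4, 1/2, 1/2]].
det S = -4; the adjugate gives S⁻¹ = [[15/4, -1/2, 7/4], [3/2, 0, 1/2], [-1/2, 0, -1/2]].
B⁻¹N = [[10, -28, -3], [0, -7, -17], [-8, 13, -19]].
Y = (B⁻¹N)S⁻¹ = [[-3, -5, 5], [-2, 0, 5], [-1, 4, 2]].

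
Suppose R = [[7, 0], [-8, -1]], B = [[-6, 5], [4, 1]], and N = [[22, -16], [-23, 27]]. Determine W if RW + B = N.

W = [[4, -3], [-5, -2]]

RW = N − B = [[28, -21], [-27, 26]].
R is on the left of W, so left-multiply by R⁻¹: W = R⁻¹(N − B).
R has determinant -7; R⁻¹ = [[1/7, 0], [-8/7, -1]].
W = R⁻¹(N − B) = [[4, -3], [-5, -2]].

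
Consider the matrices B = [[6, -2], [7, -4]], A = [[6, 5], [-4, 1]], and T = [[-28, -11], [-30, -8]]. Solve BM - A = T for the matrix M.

BM = T + A = [[-22, -6], [-34, -7]].
B is on the left of M, so left-multiply by B⁻¹: M = B⁻¹(T + A).
det B = -10; the adjugate gives B⁻¹ = [[2/5, -1/5], [7/10, -3/5]].
M = B⁻¹(T + A) = [[-2, -1], [5, 0]].

M = [[-2, -1], [5, 0]]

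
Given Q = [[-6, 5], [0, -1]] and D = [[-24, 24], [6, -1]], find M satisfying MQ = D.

M = [[4, -4], [-1, -4]]

Right-multiplying both sides by Q⁻¹ gives M = DQ⁻¹.
det Q = 6; the adjugate gives Q⁻¹ = [[-1/6, -5/6], [0, -1]].
M = DQ⁻¹ = [[-24, 24], [6, -1]] · [[-1/6, -5/6], [0, -1]] = [[4, -4], [-1, -4]].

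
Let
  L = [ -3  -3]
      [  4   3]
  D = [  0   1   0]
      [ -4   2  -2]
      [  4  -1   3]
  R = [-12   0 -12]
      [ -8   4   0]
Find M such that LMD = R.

M = [[-4, 3, -2], [4, -2, 4]]

Left-multiply by L⁻¹ and right-multiply by D⁻¹: M = L⁻¹RD⁻¹.
det L = 3, so L⁻¹ = [[1, 1], [-4/3, -1]].
D has determinant 4; D⁻¹ = [[1, -3/4, -1/2], [1, 0, 0], [-1, 1, 1]].
L⁻¹R = [[-20, 4, -12], [24, -4, 16]].
M = (L⁻¹R)D⁻¹ = [[-4, 3, -2], [4, -2, 4]].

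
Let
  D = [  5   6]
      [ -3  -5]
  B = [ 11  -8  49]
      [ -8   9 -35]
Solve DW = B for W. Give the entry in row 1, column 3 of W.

5

D is on the left of W, so left-multiply by D⁻¹: W = D⁻¹B.
D has determinant -7; D⁻¹ = [[5/7, 6/7], [-3/7, -5/7]].
W = D⁻¹B = [[5/7, 6/7], [-3/7, -5/7]] · [[11, -8, 49], [-8, 9, -35]] = [[1, 2, 5], [1, -3, 4]].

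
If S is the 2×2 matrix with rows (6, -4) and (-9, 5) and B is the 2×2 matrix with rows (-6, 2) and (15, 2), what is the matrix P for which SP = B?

P = [[-5, -3], [-6, -5]]

Left-multiplying both sides by S⁻¹ gives P = S⁻¹B.
det S = -6, so S⁻¹ = [[-5/6, -2/3], [-3/2, -1]].
P = S⁻¹B = [[-5/6, -2/3], [-3/2, -1]] · [[-6, 2], [15, 2]] = [[-5, -3], [-6, -5]].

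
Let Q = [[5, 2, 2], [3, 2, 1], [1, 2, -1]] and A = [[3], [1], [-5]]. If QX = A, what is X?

X = [[-1], [0], [4]]

Left-multiplying both sides by Q⁻¹ gives X = Q⁻¹A.
Q has determinant -4; Q⁻¹ = [[1, -3/2, 1/2], [-1, 7/4, -1/4], [-1, 2, -1]].
X = Q⁻¹A = [[1, -3/2, 1/2], [-1, 7/4, -1/4], [-1, 2, -1]] · [[3], [1], [-5]] = [[-1], [0], [4]].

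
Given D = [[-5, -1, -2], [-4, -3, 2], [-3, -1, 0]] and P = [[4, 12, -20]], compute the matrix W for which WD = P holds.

Right-multiplying both sides by D⁻¹ gives W = PD⁻¹.
D has determinant 6; D⁻¹ = [[1/3, 1/3, -4/3], [-1, -1, 3], [-5/6, -1/3, 11/6]].
W = PD⁻¹ = [[4, 12, -20]] · [[1/3, 1/3, -4/3], [-1, -1, 3], [-5/6, -1/3, 11/6]] = [[6, -4, -6]].

W = [[6, -4, -6]]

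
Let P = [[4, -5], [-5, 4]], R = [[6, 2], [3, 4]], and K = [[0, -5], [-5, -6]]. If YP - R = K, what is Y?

YP = K + R = [[6, -3], [-2, -2]].
Right-multiplying both sides by P⁻¹ gives Y = (K + R)P⁻¹.
P has determinant -9; P⁻¹ = [[-4/9, -5/9], [-5/9, -4/9]].
Y = (K + R)P⁻¹ = [[-1, -2], [2, 2]].

Y = [[-1, -2], [2, 2]]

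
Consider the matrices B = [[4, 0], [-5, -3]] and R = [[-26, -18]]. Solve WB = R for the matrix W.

Since B sits to the right of W, W = RB⁻¹.
det B = -12; the adjugate gives B⁻¹ = [[1/4, 0], [-5/12, -1/3]].
W = RB⁻¹ = [[-26, -18]] · [[1/4, 0], [-5/12, -1/3]] = [[1, 6]].

W = [[1, 6]]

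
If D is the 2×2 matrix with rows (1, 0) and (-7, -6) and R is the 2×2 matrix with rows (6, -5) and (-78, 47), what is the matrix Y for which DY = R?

D is on the left of Y, so left-multiply by D⁻¹: Y = D⁻¹R.
D has determinant -6; D⁻¹ = [[1, 0], [-7/6, -1/6]].
Y = D⁻¹R = [[1, 0], [-7/6, -1/6]] · [[6, -5], [-78, 47]] = [[6, -5], [6, -2]].

Y = [[6, -5], [6, -2]]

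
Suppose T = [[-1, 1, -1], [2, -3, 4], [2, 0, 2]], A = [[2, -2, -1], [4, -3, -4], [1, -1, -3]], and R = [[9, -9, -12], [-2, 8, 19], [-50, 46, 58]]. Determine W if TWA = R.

Left-multiply by T⁻¹ and right-multiply by A⁻¹: W = T⁻¹RA⁻¹.
det T = 4, so T⁻¹ = [[-3/2, -1/2, 1/4], [1, 0, 1/2], [3/2, 1/2, 1/4]].
A has determinant -5; A⁻¹ = [[-1, 1, -1], [-8/5, 1, -4/5], [1/5, 0, -2/5]].
T⁻¹R = [[-25, 21, 23], [-16, 14, 17], [0, 2, 6]].
W = (T⁻¹R)A⁻¹ = [[-4, -4, -1], [-3, -2, -2], [-2, 2, -4]].

W = [[-4, -4, -1], [-3, -2, -2], [-2, 2, -4]]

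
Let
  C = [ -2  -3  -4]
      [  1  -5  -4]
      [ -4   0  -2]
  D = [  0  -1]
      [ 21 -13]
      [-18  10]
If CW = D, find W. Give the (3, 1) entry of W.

Left-multiplying both sides by C⁻¹ gives W = C⁻¹D.
det C = 6; the adjugate gives C⁻¹ = [[5/3, -1, -4/3], [3, -2, -2], [-10/3, 2, 13/6]].
W = C⁻¹D = [[5/3, -1, -4/3], [3, -2, -2], [-10/3, 2, 13/6]] · [[0, -1], [21, -13], [-18, 10]] = [[3, -2], [-6, 3], [3, -1]].

3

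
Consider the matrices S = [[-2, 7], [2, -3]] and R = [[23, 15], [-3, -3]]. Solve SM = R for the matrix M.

M = [[6, 3], [5, 3]]

Left-multiplying both sides by S⁻¹ gives M = S⁻¹R.
det S = -8; the adjugate gives S⁻¹ = [[3/8, 7/8], [1/4, 1/4]].
M = S⁻¹R = [[3/8, 7/8], [1/4, 1/4]] · [[23, 15], [-3, -3]] = [[6, 3], [5, 3]].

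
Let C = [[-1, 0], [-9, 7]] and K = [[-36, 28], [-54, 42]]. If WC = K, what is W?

C is on the right of W, so right-multiply by C⁻¹: W = KC⁻¹.
C has determinant -7; C⁻¹ = [[-1, 0], [-9/7, 1/7]].
W = KC⁻¹ = [[-36, 28], [-54, 42]] · [[-1, 0], [-9/7, 1/7]] = [[0, 4], [0, 6]].

W = [[0, 4], [0, 6]]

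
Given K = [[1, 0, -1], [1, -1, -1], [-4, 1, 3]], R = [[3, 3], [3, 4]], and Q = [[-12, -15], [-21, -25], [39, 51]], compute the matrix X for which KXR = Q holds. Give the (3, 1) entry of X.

Left-multiply by K⁻¹ and right-multiply by R⁻¹: X = K⁻¹QR⁻¹.
det K = 1, so K⁻¹ = [[-2, -1, -1], [1, -1, 0], [-3, -1, -1]].
det R = 3, so R⁻¹ = [[4/3, -1], [-1, 1]].
K⁻¹Q = [[6, 4], [9, 10], [18, 19]].
X = (K⁻¹Q)R⁻¹ = [[4, -2], [2, 1], [5, 1]].

5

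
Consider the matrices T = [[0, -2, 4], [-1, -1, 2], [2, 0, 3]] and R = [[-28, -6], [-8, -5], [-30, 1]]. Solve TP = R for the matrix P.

Left-multiplying both sides by T⁻¹ gives P = T⁻¹R.
det T = -6, so T⁻¹ = [[1/2, -1, 0], [-7/6, 4/3, 2/3], [-1/3, 2/3, 1/3]].
P = T⁻¹R = [[1/2, -1, 0], [-7/6, 4/3, 2/3], [-1/3, 2/3, 1/3]] · [[-28, -6], [-8, -5], [-30, 1]] = [[-6, 2], [2, 1], [-6, -1]].

P = [[-6, 2], [2, 1], [-6, -1]]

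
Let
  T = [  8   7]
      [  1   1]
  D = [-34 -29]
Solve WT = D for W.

Since T sits to the right of W, W = DT⁻¹.
det T = 1, so T⁻¹ = [[1, -7], [-1, 8]].
W = DT⁻¹ = [[-34, -29]] · [[1, -7], [-1, 8]] = [[-5, 6]].

W = [[-5, 6]]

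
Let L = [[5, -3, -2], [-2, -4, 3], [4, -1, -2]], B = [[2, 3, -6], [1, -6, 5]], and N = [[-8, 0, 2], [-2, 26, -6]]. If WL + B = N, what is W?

W = [[-2, 2, 1], [-5, -5, 3]]

WL = N − B = [[-10, -3, 8], [-3, 32, -11]].
L is on the right of W, so right-multiply by L⁻¹: W = (N − B)L⁻¹.
det L = -5; the adjugate gives L⁻¹ = [[-11/5, 4/5, 17/5], [-8/5, 2/5, 11/5], [-18/5, 7/5, 26/5]].
W = (N − B)L⁻¹ = [[-2, 2, 1], [-5, -5, 3]].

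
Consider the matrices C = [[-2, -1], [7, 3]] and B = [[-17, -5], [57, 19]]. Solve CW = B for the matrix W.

Since C multiplies W on the left, W = C⁻¹B.
C has determinant 1; C⁻¹ = [[3, 1], [-7, -2]].
W = C⁻¹B = [[3, 1], [-7, -2]] · [[-17, -5], [57, 19]] = [[6, 4], [5, -3]].

W = [[6, 4], [5, -3]]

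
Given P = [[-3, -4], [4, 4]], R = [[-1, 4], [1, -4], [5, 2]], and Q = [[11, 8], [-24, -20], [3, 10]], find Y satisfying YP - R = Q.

YP = Q + R = [[10, 12], [-23, -24], [8, 12]].
P is on the right of Y, so right-multiply by P⁻¹: Y = (Q + R)P⁻¹.
P has determinant 4; P⁻¹ = [[1, 1], [-1, -3/4]].
Y = (Q + R)P⁻¹ = [[-2, 1], [1, -5], [-4, -1]].

Y = [[-2, 1], [1, -5], [-4, -1]]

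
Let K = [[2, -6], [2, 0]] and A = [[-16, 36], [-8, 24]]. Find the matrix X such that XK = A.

Since K sits to the right of X, X = AK⁻¹.
det K = 12, so K⁻¹ = [[0, 1/2], [-1/6, 1/6]].
X = AK⁻¹ = [[-16, 36], [-8, 24]] · [[0, 1/2], [-1/6, 1/6]] = [[-6, -2], [-4, 0]].

X = [[-6, -2], [-4, 0]]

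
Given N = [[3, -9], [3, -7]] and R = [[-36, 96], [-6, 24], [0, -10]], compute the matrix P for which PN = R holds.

P = [[-6, -6], [-5, 3], [5, -5]]

N is on the right of P, so right-multiply by N⁻¹: P = RN⁻¹.
det N = 6, so N⁻¹ = [[-7/6, 3/2], [-1/2, 1/2]].
P = RN⁻¹ = [[-36, 96], [-6, 24], [0, -10]] · [[-7/6, 3/2], [-1/2, 1/2]] = [[-6, -6], [-5, 3], [5, -5]].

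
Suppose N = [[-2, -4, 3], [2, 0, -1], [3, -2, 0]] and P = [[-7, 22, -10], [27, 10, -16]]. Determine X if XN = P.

N is on the right of X, so right-multiply by N⁻¹: X = PN⁻¹.
det N = 4; the adjugate gives N⁻¹ = [[-1/2, -3/2, 1], [-3/4, -9/4, 1], [-1, -4, 2]].
X = PN⁻¹ = [[-7, 22, -10], [27, 10, -16]] · [[-1/2, -3/2, 1], [-3/4, -9/4, 1], [-1, -4, 2]] = [[-3, 1, -5], [-5, 1, 5]].

X = [[-3, 1, -5], [-5, 1, 5]]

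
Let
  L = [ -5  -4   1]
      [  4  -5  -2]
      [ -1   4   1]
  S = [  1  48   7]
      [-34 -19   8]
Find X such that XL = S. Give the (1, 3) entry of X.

Since L sits to the right of X, X = SL⁻¹.
L has determinant 4; L⁻¹ = [[3/4, 2, 13/4], [-1/2, -1, -3/2], [11/4, 6, 41/4]].
X = SL⁻¹ = [[1, 48, 7], [-34, -19, 8]] · [[3/4, 2, 13/4], [-1/2, -1, -3/2], [11/4, 6, 41/4]] = [[-4, -4, 3], [6, -1, 0]].

3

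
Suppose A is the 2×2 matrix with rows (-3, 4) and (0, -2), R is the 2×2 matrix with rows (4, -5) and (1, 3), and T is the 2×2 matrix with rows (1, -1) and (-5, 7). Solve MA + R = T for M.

MA = T − R = [[-3, 4], [-6, 4]].
Since A sits to the right of M, M = (T − R)A⁻¹.
A has determinant 6; A⁻¹ = [[-1/3, -2/3], [0, -1/2]].
M = (T − R)A⁻¹ = [[1, 0], [2, 2]].

M = [[1, 0], [2, 2]]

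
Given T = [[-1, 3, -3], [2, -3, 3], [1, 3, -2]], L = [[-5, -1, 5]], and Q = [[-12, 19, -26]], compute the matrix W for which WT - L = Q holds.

W = [[4, -5, -3]]

WT = Q + L = [[-17, 18, -21]].
Since T sits to the right of W, W = (Q + L)T⁻¹.
T has determinant -3; T⁻¹ = [[1, 1, 0], [-7/3, -5/3, 1], [-3, -2, 1]].
W = (Q + L)T⁻¹ = [[4, -5, -3]].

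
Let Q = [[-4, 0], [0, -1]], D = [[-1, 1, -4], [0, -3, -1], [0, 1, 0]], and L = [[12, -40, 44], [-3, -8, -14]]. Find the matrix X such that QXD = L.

Left-multiply by Q⁻¹ and right-multiply by D⁻¹: X = Q⁻¹LD⁻¹.
det Q = 4; the adjugate gives Q⁻¹ = [[-1/4, 0], [0, -1]].
det D = -1, so D⁻¹ = [[-1, 4, 13], [0, 0, 1], [0, -1, -3]].
Q⁻¹L = [[-3, 10, -11], [3, 8, 14]].
X = (Q⁻¹L)D⁻¹ = [[3, -1, 4], [-3, -2, 5]].

X = [[3, -1, 4], [-3, -2, 5]]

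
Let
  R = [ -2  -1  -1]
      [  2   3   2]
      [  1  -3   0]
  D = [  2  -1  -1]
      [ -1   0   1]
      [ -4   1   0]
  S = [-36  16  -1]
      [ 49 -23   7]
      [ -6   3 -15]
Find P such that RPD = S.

P = [[3, 3, -3], [0, 5, -3], [3, -1, 2]]

P = R⁻¹SD⁻¹ (apply R⁻¹ on the left and D⁻¹ on the right).
det R = -5; the adjugate gives R⁻¹ = [[-6/5, -3/5, -1/5], [-2/5, -1/5, -2/5], [9/5, 7/5, 4/5]].
det D = 3; the adjugate gives D⁻¹ = [[-1/3, -1/3, -1/3], [-4/3, -4/3, -1/3], [-1/3, 2/3, -1/3]].
R⁻¹S = [[15, -6, 0], [7, -3, 5], [-1, -1, -4]].
P = (R⁻¹S)D⁻¹ = [[3, 3, -3], [0, 5, -3], [3, -1, 2]].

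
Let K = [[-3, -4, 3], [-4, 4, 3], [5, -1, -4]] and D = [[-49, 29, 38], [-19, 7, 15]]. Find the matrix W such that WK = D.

W = [[0, 6, -5], [0, 1, -3]]

K is on the right of W, so right-multiply by K⁻¹: W = DK⁻¹.
det K = -5, so K⁻¹ = [[13/5, 19/5, 24/5], [1/5, 3/5, 3/5], [16/5, 23/5, 28/5]].
W = DK⁻¹ = [[-49, 29, 38], [-19, 7, 15]] · [[13/5, 19/5, 24/5], [1/5, 3/5, 3/5], [16/5, 23/5, 28/5]] = [[0, 6, -5], [0, 1, -3]].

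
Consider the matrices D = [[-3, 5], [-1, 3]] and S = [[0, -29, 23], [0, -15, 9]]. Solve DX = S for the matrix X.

X = [[0, 3, -6], [0, -4, 1]]

D is on the left of X, so left-multiply by D⁻¹: X = D⁻¹S.
D has determinant -4; D⁻¹ = [[-3/4, 5/4], [-1/4, 3/4]].
X = D⁻¹S = [[-3/4, 5/4], [-1/4, 3/4]] · [[0, -29, 23], [0, -15, 9]] = [[0, 3, -6], [0, -4, 1]].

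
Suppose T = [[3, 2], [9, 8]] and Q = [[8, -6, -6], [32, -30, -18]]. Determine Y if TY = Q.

T is on the left of Y, so left-multiply by T⁻¹: Y = T⁻¹Q.
det T = 6; the adjugate gives T⁻¹ = [[4/3, -1/3], [-3/2, 1/2]].
Y = T⁻¹Q = [[4/3, -1/3], [-3/2, 1/2]] · [[8, -6, -6], [32, -30, -18]] = [[0, 2, -2], [4, -6, 0]].

Y = [[0, 2, -2], [4, -6, 0]]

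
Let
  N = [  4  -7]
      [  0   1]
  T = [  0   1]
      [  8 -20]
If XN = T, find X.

Right-multiplying both sides by N⁻¹ gives X = TN⁻¹.
det N = 4; the adjugate gives N⁻¹ = [[1/4, 7/4], [0, 1]].
X = TN⁻¹ = [[0, 1], [8, -20]] · [[1/4, 7/4], [0, 1]] = [[0, 1], [2, -6]].

X = [[0, 1], [2, -6]]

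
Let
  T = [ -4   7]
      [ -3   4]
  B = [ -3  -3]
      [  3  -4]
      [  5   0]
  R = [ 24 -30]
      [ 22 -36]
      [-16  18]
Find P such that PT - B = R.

PT = R + B = [[21, -33], [25, -40], [-11, 18]].
T is on the right of P, so right-multiply by T⁻¹: P = (R + B)T⁻¹.
det T = 5; the adjugate gives T⁻¹ = [[4/5, -7/5], [3/5, -4/5]].
P = (R + B)T⁻¹ = [[-3, -3], [-4, -3], [2, 1]].

P = [[-3, -3], [-4, -3], [2, 1]]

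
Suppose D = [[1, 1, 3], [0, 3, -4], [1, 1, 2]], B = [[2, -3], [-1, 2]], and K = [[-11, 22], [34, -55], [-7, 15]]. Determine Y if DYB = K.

Y = [[0, 5], [3, 0], [-1, 2]]

Left-multiply by D⁻¹ and right-multiply by B⁻¹: Y = D⁻¹KB⁻¹.
det D = -3; the adjugate gives D⁻¹ = [[-10/3, -1/3, 13/3], [4/3, 1/3, -4/3], [1, 0, -1]].
det B = 1; the adjugate gives B⁻¹ = [[2, 3], [1, 2]].
D⁻¹K = [[-5, 10], [6, -9], [-4, 7]].
Y = (D⁻¹K)B⁻¹ = [[0, 5], [3, 0], [-1, 2]].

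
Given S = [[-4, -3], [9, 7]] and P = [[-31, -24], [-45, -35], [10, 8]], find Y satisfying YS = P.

Right-multiplying both sides by S⁻¹ gives Y = PS⁻¹.
det S = -1; the adjugate gives S⁻¹ = [[-7, -3], [9, 4]].
Y = PS⁻¹ = [[-31, -24], [-45, -35], [10, 8]] · [[-7, -3], [9, 4]] = [[1, -3], [0, -5], [2, 2]].

Y = [[1, -3], [0, -5], [2, 2]]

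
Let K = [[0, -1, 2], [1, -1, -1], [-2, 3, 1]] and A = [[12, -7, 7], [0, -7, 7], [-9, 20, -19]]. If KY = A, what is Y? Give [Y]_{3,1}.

Since K multiplies Y on the left, Y = K⁻¹A.
det K = 1, so K⁻¹ = [[2, 7, 3], [1, 4, 2], [1, 2, 1]].
Y = K⁻¹A = [[2, 7, 3], [1, 4, 2], [1, 2, 1]] · [[12, -7, 7], [0, -7, 7], [-9, 20, -19]] = [[-3, -3, 6], [-6, 5, -3], [3, -1, 2]].

3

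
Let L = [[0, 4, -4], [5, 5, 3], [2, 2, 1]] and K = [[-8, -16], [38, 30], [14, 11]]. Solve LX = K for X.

L is on the left of X, so left-multiply by L⁻¹: X = L⁻¹K.
L has determinant 4; L⁻¹ = [[-1/4, -3, 8], [1/4, 2, -5], [0, 2, -5]].
X = L⁻¹K = [[-1/4, -3, 8], [1/4, 2, -5], [0, 2, -5]] · [[-8, -16], [38, 30], [14, 11]] = [[0, 2], [4, 1], [6, 5]].

X = [[0, 2], [4, 1], [6, 5]]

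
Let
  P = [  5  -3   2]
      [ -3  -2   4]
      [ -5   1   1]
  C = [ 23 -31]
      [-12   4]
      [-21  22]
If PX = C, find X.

X = [[6, -6], [5, -3], [4, -5]]

P is on the left of X, so left-multiply by P⁻¹: X = P⁻¹C.
det P = -5; the adjugate gives P⁻¹ = [[6/5, -1, 8/5], [17/5, -3, 26/5], [13/5, -2, 19/5]].
X = P⁻¹C = [[6/5, -1, 8/5], [17/5, -3, 26/5], [13/5, -2, 19/5]] · [[23, -31], [-12, 4], [-21, 22]] = [[6, -6], [5, -3], [4, -5]].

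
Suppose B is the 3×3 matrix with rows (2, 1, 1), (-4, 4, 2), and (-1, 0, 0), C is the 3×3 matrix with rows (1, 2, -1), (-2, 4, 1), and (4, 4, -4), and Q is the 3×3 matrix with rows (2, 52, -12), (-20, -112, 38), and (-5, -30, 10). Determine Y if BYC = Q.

Y = [[-5, 5, 5], [-2, 1, 3], [2, -1, -5]]

Left-multiply by B⁻¹ and right-multiply by C⁻¹: Y = B⁻¹QC⁻¹.
det B = 2, so B⁻¹ = [[0, 0, -1], [-1, 1/2, -4], [2, -1/2, 6]].
det C = -4, so C⁻¹ = [[5, -1, -3/2], [1, 0, -1/4], [6, -1, -2]].
B⁻¹Q = [[5, 30, -10], [8, 12, -9], [-16, -20, 17]].
Y = (B⁻¹Q)C⁻¹ = [[-5, 5, 5], [-2, 1, 3], [2, -1, -5]].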